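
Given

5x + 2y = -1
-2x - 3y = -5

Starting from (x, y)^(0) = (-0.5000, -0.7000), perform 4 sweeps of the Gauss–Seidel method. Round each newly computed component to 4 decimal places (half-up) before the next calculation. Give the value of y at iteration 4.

Iteration 1:
  x = (-1 - (2)·-0.7000) / (5) = 0.0800
  y = (-5 - (-2)·0.0800) / (-3) = 1.6133
Iteration 2:
  x = (-1 - (2)·1.6133) / (5) = -0.8453
  y = (-5 - (-2)·-0.8453) / (-3) = 2.2302
Iteration 3:
  x = (-1 - (2)·2.2302) / (5) = -1.0921
  y = (-5 - (-2)·-1.0921) / (-3) = 2.3947
Iteration 4:
  x = (-1 - (2)·2.3947) / (5) = -1.1579
  y = (-5 - (-2)·-1.1579) / (-3) = 2.4386

2.4386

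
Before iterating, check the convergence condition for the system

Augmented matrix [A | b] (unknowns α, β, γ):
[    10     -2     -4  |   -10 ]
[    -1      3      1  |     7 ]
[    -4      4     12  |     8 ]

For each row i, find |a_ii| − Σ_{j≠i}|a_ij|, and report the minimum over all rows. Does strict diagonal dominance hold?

1

row 1: |10| − (2+4) = 4
row 2: |3| − (1+1) = 1
row 3: |12| − (4+4) = 4
minimum over rows = 1 → strictly diagonally dominant (convergence guaranteed)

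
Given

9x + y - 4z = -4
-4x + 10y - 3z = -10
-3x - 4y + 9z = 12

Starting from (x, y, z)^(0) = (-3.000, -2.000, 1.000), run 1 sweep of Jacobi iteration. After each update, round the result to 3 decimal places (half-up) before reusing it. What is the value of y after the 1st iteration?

-1.900

Iteration 1:
  x = (-4 - (1)·-2.000 - (-4)·1.000) / (9) = 0.222
  y = (-10 - (-4)·-3.000 - (-3)·1.000) / (10) = -1.900
  z = (12 - (-3)·-3.000 - (-4)·-2.000) / (9) = -0.556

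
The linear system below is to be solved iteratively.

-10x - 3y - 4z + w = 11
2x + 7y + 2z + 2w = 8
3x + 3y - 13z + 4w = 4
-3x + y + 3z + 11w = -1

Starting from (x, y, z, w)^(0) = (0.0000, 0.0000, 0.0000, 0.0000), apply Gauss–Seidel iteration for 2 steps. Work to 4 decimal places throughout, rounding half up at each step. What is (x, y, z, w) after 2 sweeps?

Iteration 1:
  x = (11 - (-3)·0.0000 - (-4)·0.0000 - (1)·0.0000) / (-10) = -1.1000
  y = (8 - (2)·-1.1000 - (2)·0.0000 - (2)·0.0000) / (7) = 1.4571
  z = (4 - (3)·-1.1000 - (3)·1.4571 - (4)·0.0000) / (-13) = -0.2253
  w = (-1 - (-3)·-1.1000 - (1)·1.4571 - (3)·-0.2253) / (11) = -0.4619
Iteration 2:
  x = (11 - (-3)·1.4571 - (-4)·-0.2253 - (1)·-0.4619) / (-10) = -1.4932
  y = (8 - (2)·-1.4932 - (2)·-0.2253 - (2)·-0.4619) / (7) = 1.7658
  z = (4 - (3)·-1.4932 - (3)·1.7658 - (4)·-0.4619) / (-13) = -0.3869
  w = (-1 - (-3)·-1.4932 - (1)·1.7658 - (3)·-0.3869) / (11) = -0.5532

(-1.4932, 1.7658, -0.3869, -0.5532)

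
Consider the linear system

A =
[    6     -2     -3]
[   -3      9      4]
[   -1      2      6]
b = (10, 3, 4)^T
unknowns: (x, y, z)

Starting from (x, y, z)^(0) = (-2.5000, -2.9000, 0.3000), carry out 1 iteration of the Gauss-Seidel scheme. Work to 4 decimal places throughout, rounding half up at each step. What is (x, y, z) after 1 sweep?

Iteration 1:
  x = (10 - (-2)·-2.9000 - (-3)·0.3000) / (6) = 0.8500
  y = (3 - (-3)·0.8500 - (4)·0.3000) / (9) = 0.4833
  z = (4 - (-1)·0.8500 - (2)·0.4833) / (6) = 0.6472

(0.8500, 0.4833, 0.6472)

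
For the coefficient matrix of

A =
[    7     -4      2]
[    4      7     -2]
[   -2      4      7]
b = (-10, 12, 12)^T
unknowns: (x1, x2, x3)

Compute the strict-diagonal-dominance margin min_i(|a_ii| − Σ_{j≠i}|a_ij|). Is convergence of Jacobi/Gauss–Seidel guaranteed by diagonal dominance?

1

row 1: |7| − (4+2) = 1
row 2: |7| − (4+2) = 1
row 3: |7| − (2+4) = 1
minimum over rows = 1 → strictly diagonally dominant (convergence guaranteed)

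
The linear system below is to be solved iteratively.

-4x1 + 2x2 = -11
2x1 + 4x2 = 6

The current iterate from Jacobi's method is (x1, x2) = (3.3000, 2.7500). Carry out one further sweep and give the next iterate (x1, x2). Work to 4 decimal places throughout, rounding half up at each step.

One sweep:
  x1 = (-11 - (2)·2.7500) / (-4) = 4.1250
  x2 = (6 - (2)·3.3000) / (4) = -0.1500

(4.1250, -0.1500)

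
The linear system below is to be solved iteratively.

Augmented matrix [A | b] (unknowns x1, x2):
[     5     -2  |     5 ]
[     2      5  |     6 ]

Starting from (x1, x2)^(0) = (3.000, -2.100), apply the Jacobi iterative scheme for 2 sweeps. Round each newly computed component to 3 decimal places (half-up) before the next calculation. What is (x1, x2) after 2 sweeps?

(1.000, 1.136)

Iteration 1:
  x1 = (5 - (-2)·-2.100) / (5) = 0.160
  x2 = (6 - (2)·3.000) / (5) = 0.000
Iteration 2:
  x1 = (5 - (-2)·0.000) / (5) = 1.000
  x2 = (6 - (2)·0.160) / (5) = 1.136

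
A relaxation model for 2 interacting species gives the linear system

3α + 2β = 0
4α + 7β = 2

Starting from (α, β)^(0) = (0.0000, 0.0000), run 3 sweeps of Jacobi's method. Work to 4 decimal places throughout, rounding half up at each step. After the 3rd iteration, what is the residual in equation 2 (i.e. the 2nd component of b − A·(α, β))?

Iteration 1:
  α = (0 - (2)·0.0000) / (3) = 0.0000
  β = (2 - (4)·0.0000) / (7) = 0.2857
Iteration 2:
  α = (0 - (2)·0.2857) / (3) = -0.1905
  β = (2 - (4)·0.0000) / (7) = 0.2857
Iteration 3:
  α = (0 - (2)·0.2857) / (3) = -0.1905
  β = (2 - (4)·-0.1905) / (7) = 0.3946
Residual b − A·x = (-0.2177, -0.0002)

-0.0002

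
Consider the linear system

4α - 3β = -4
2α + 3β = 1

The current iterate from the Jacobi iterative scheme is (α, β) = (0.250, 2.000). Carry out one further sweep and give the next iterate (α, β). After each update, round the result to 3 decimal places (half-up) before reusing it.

(0.500, 0.167)

One sweep:
  α = (-4 - (-3)·2.000) / (4) = 0.500
  β = (1 - (2)·0.250) / (3) = 0.167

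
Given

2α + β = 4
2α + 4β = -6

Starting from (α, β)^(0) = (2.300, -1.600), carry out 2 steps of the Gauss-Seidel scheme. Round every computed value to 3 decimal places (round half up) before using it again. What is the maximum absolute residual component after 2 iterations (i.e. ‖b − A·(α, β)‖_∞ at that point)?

Iteration 1:
  α = (4 - (1)·-1.600) / (2) = 2.800
  β = (-6 - (2)·2.800) / (4) = -2.900
Iteration 2:
  α = (4 - (1)·-2.900) / (2) = 3.450
  β = (-6 - (2)·3.450) / (4) = -3.225
Residual b − A·x = (0.325, 0.000); ∞-norm = 0.325

0.325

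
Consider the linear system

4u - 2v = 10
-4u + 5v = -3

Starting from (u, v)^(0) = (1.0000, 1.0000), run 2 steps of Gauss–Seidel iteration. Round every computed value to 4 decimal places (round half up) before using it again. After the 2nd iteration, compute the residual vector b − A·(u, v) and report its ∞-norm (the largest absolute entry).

0.6400

Iteration 1:
  u = (10 - (-2)·1.0000) / (4) = 3.0000
  v = (-3 - (-4)·3.0000) / (5) = 1.8000
Iteration 2:
  u = (10 - (-2)·1.8000) / (4) = 3.4000
  v = (-3 - (-4)·3.4000) / (5) = 2.1200
Residual b − A·x = (0.6400, 0.0000); ∞-norm = 0.6400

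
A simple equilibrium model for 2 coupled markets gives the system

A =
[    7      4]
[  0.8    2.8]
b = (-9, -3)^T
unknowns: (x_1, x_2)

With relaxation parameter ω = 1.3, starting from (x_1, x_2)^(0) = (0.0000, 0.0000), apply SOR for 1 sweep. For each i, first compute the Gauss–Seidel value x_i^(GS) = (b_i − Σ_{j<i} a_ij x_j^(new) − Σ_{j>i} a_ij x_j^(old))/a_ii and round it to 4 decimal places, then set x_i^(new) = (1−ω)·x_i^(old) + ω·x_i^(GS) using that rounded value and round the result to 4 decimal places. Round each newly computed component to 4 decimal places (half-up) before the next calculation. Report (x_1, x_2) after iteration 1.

(-1.6714, -0.7721)

Iteration 1:
  x_1: GS value = (-9 - (4)·0.0000) / (7) = -1.2857;  x_1 ← (1−ω)·0.0000 + ω·-1.2857 = -1.6714
  x_2: GS value = (-3 - (0.8)·-1.6714) / (2.8) = -0.5939;  x_2 ← (1−ω)·0.0000 + ω·-0.5939 = -0.7721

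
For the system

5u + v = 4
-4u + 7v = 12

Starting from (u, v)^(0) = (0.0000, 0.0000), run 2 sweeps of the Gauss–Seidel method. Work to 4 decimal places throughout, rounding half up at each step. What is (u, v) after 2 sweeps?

Iteration 1:
  u = (4 - (1)·0.0000) / (5) = 0.8000
  v = (12 - (-4)·0.8000) / (7) = 2.1714
Iteration 2:
  u = (4 - (1)·2.1714) / (5) = 0.3657
  v = (12 - (-4)·0.3657) / (7) = 1.9233

(0.3657, 1.9233)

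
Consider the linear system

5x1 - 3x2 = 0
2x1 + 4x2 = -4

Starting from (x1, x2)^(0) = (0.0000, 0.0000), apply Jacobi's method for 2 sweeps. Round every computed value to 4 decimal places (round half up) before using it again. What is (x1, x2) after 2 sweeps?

(-0.6000, -1.0000)

Iteration 1:
  x1 = (0 - (-3)·0.0000) / (5) = 0.0000
  x2 = (-4 - (2)·0.0000) / (4) = -1.0000
Iteration 2:
  x1 = (0 - (-3)·-1.0000) / (5) = -0.6000
  x2 = (-4 - (2)·0.0000) / (4) = -1.0000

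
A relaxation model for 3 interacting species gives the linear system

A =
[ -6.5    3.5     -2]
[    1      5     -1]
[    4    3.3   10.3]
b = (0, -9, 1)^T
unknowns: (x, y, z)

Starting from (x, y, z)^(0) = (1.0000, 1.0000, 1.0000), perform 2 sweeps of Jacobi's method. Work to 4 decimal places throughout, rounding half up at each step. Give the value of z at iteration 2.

0.5842

Iteration 1:
  x = (0 - (3.5)·1.0000 - (-2)·1.0000) / (-6.5) = 0.2308
  y = (-9 - (1)·1.0000 - (-1)·1.0000) / (5) = -1.8000
  z = (1 - (4)·1.0000 - (3.3)·1.0000) / (10.3) = -0.6117
Iteration 2:
  x = (0 - (3.5)·-1.8000 - (-2)·-0.6117) / (-6.5) = -0.7810
  y = (-9 - (1)·0.2308 - (-1)·-0.6117) / (5) = -1.9685
  z = (1 - (4)·0.2308 - (3.3)·-1.8000) / (10.3) = 0.5842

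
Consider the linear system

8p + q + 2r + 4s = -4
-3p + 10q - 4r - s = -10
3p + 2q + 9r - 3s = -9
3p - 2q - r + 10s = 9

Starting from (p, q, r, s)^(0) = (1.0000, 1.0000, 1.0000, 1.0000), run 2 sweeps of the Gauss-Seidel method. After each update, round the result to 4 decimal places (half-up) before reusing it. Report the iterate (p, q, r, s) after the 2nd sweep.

(-0.9492, -1.1741, -0.0462, 0.9453)

Iteration 1:
  p = (-4 - (1)·1.0000 - (2)·1.0000 - (4)·1.0000) / (8) = -1.3750
  q = (-10 - (-3)·-1.3750 - (-4)·1.0000 - (-1)·1.0000) / (10) = -0.9125
  r = (-9 - (3)·-1.3750 - (2)·-0.9125 - (-3)·1.0000) / (9) = -0.0056
  s = (9 - (3)·-1.3750 - (-2)·-0.9125 - (-1)·-0.0056) / (10) = 1.1294
Iteration 2:
  p = (-4 - (1)·-0.9125 - (2)·-0.0056 - (4)·1.1294) / (8) = -0.9492
  q = (-10 - (-3)·-0.9492 - (-4)·-0.0056 - (-1)·1.1294) / (10) = -1.1741
  r = (-9 - (3)·-0.9492 - (2)·-1.1741 - (-3)·1.1294) / (9) = -0.0462
  s = (9 - (3)·-0.9492 - (-2)·-1.1741 - (-1)·-0.0462) / (10) = 0.9453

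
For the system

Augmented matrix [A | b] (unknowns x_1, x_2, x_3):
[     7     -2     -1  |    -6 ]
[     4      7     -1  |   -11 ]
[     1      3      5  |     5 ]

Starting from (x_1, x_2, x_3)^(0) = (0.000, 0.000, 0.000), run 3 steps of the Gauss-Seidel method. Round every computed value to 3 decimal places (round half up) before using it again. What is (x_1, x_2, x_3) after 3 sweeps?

(-0.847, -0.851, 1.680)

Iteration 1:
  x_1 = (-6 - (-2)·0.000 - (-1)·0.000) / (7) = -0.857
  x_2 = (-11 - (4)·-0.857 - (-1)·0.000) / (7) = -1.082
  x_3 = (5 - (1)·-0.857 - (3)·-1.082) / (5) = 1.821
Iteration 2:
  x_1 = (-6 - (-2)·-1.082 - (-1)·1.821) / (7) = -0.906
  x_2 = (-11 - (4)·-0.906 - (-1)·1.821) / (7) = -0.794
  x_3 = (5 - (1)·-0.906 - (3)·-0.794) / (5) = 1.658
Iteration 3:
  x_1 = (-6 - (-2)·-0.794 - (-1)·1.658) / (7) = -0.847
  x_2 = (-11 - (4)·-0.847 - (-1)·1.658) / (7) = -0.851
  x_3 = (5 - (1)·-0.847 - (3)·-0.851) / (5) = 1.680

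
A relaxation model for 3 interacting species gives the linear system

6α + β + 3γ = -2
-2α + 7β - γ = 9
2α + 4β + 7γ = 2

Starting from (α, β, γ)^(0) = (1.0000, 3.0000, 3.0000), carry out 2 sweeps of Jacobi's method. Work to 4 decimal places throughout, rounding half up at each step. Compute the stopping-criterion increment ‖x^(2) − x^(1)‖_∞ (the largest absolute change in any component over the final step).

Iteration 1:
  α = (-2 - (1)·3.0000 - (3)·3.0000) / (6) = -2.3333
  β = (9 - (-2)·1.0000 - (-1)·3.0000) / (7) = 2.0000
  γ = (2 - (2)·1.0000 - (4)·3.0000) / (7) = -1.7143
Iteration 2:
  α = (-2 - (1)·2.0000 - (3)·-1.7143) / (6) = 0.1905
  β = (9 - (-2)·-2.3333 - (-1)·-1.7143) / (7) = 0.3742
  γ = (2 - (2)·-2.3333 - (4)·2.0000) / (7) = -0.1905
Change: (2.5238, -1.6258, 1.5238) → max |·| = 2.5238

2.5238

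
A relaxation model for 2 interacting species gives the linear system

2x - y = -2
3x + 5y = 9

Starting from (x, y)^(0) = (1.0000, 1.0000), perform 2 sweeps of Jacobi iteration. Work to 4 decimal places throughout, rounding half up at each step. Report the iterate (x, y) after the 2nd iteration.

(-0.4000, 2.1000)

Iteration 1:
  x = (-2 - (-1)·1.0000) / (2) = -0.5000
  y = (9 - (3)·1.0000) / (5) = 1.2000
Iteration 2:
  x = (-2 - (-1)·1.2000) / (2) = -0.4000
  y = (9 - (3)·-0.5000) / (5) = 2.1000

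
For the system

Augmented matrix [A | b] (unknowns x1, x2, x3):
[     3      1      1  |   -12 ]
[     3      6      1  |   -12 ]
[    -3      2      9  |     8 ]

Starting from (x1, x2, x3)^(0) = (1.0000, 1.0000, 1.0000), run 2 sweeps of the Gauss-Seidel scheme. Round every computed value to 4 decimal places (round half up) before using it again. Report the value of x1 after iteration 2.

Iteration 1:
  x1 = (-12 - (1)·1.0000 - (1)·1.0000) / (3) = -4.6667
  x2 = (-12 - (3)·-4.6667 - (1)·1.0000) / (6) = 0.1667
  x3 = (8 - (-3)·-4.6667 - (2)·0.1667) / (9) = -0.7037
Iteration 2:
  x1 = (-12 - (1)·0.1667 - (1)·-0.7037) / (3) = -3.8210
  x2 = (-12 - (3)·-3.8210 - (1)·-0.7037) / (6) = 0.0278
  x3 = (8 - (-3)·-3.8210 - (2)·0.0278) / (9) = -0.3910

-3.8210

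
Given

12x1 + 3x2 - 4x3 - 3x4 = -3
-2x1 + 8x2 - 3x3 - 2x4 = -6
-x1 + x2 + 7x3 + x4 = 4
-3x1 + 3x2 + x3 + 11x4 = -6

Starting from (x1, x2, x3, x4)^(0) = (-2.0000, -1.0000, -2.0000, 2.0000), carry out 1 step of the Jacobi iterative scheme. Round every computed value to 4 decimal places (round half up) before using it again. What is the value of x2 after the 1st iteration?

-1.5000

Iteration 1:
  x1 = (-3 - (3)·-1.0000 - (-4)·-2.0000 - (-3)·2.0000) / (12) = -0.1667
  x2 = (-6 - (-2)·-2.0000 - (-3)·-2.0000 - (-2)·2.0000) / (8) = -1.5000
  x3 = (4 - (-1)·-2.0000 - (1)·-1.0000 - (1)·2.0000) / (7) = 0.1429
  x4 = (-6 - (-3)·-2.0000 - (3)·-1.0000 - (1)·-2.0000) / (11) = -0.6364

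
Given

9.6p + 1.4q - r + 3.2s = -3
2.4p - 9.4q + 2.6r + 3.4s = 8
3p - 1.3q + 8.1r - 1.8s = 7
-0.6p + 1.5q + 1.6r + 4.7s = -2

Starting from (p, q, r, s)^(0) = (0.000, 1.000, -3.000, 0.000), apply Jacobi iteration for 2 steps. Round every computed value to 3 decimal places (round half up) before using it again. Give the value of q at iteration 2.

Iteration 1:
  p = (-3 - (1.4)·1.000 - (-1)·-3.000 - (3.2)·0.000) / (9.6) = -0.771
  q = (8 - (2.4)·0.000 - (2.6)·-3.000 - (3.4)·0.000) / (-9.4) = -1.681
  r = (7 - (3)·0.000 - (-1.3)·1.000 - (-1.8)·0.000) / (8.1) = 1.025
  s = (-2 - (-0.6)·0.000 - (1.5)·1.000 - (1.6)·-3.000) / (4.7) = 0.277
Iteration 2:
  p = (-3 - (1.4)·-1.681 - (-1)·1.025 - (3.2)·0.277) / (9.6) = -0.053
  q = (8 - (2.4)·-0.771 - (2.6)·1.025 - (3.4)·0.277) / (-9.4) = -0.664
  r = (7 - (3)·-0.771 - (-1.3)·-1.681 - (-1.8)·0.277) / (8.1) = 0.942
  s = (-2 - (-0.6)·-0.771 - (1.5)·-1.681 - (1.6)·1.025) / (4.7) = -0.336

-0.664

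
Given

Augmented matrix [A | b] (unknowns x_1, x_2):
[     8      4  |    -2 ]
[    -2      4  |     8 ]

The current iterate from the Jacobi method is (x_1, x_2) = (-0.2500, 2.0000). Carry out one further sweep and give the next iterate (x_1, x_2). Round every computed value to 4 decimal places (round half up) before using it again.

One sweep:
  x_1 = (-2 - (4)·2.0000) / (8) = -1.2500
  x_2 = (8 - (-2)·-0.2500) / (4) = 1.8750

(-1.2500, 1.8750)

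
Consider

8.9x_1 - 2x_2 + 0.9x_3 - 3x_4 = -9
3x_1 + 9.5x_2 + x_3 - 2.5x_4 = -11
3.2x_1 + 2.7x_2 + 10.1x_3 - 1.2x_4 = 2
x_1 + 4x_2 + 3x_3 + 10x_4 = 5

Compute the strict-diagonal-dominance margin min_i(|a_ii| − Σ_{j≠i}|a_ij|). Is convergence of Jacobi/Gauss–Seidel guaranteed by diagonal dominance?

row 1: |8.9| − (2+0.9+3) = 3
row 2: |9.5| − (3+1+2.5) = 3
row 3: |10.1| − (3.2+2.7+1.2) = 3
row 4: |10| − (1+4+3) = 2
minimum over rows = 2 → strictly diagonally dominant (convergence guaranteed)

2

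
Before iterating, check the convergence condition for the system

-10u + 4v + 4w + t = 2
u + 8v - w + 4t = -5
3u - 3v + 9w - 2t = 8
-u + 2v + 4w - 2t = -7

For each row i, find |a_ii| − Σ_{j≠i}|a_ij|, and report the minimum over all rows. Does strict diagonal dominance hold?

-5

row 1: |-10| − (4+4+1) = 1
row 2: |8| − (1+1+4) = 2
row 3: |9| − (3+3+2) = 1
row 4: |-2| − (1+2+4) = -5
minimum over rows = -5 → not strictly diagonally dominant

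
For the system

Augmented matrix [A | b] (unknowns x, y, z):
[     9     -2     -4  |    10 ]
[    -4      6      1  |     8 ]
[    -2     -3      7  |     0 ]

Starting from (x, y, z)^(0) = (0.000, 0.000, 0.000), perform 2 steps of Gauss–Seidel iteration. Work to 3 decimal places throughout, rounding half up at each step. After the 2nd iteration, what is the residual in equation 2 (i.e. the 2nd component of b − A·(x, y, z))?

-0.486

Iteration 1:
  x = (10 - (-2)·0.000 - (-4)·0.000) / (9) = 1.111
  y = (8 - (-4)·1.111 - (1)·0.000) / (6) = 2.074
  z = (0 - (-2)·1.111 - (-3)·2.074) / (7) = 1.206
Iteration 2:
  x = (10 - (-2)·2.074 - (-4)·1.206) / (9) = 2.108
  y = (8 - (-4)·2.108 - (1)·1.206) / (6) = 2.538
  z = (0 - (-2)·2.108 - (-3)·2.538) / (7) = 1.690
Residual b − A·x = (2.864, -0.486, 0.000)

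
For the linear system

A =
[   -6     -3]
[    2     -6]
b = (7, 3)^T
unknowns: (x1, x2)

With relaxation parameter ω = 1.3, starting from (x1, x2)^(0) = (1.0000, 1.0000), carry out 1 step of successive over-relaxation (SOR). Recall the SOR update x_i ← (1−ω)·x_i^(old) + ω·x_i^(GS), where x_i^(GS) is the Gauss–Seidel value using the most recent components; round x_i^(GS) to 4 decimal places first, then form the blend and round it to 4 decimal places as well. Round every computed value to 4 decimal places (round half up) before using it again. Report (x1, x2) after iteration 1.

(-2.4667, -2.0189)

Iteration 1:
  x1: GS value = (7 - (-3)·1.0000) / (-6) = -1.6667;  x1 ← (1−ω)·1.0000 + ω·-1.6667 = -2.4667
  x2: GS value = (3 - (2)·-2.4667) / (-6) = -1.3222;  x2 ← (1−ω)·1.0000 + ω·-1.3222 = -2.0189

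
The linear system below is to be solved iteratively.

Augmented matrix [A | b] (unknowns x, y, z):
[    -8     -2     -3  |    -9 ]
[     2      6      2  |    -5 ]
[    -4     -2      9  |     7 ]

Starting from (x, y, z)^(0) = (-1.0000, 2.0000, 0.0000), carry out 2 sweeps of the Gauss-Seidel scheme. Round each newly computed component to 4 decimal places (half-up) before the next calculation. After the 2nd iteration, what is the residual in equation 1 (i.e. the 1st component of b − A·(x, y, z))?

-0.5318

Iteration 1:
  x = (-9 - (-2)·2.0000 - (-3)·0.0000) / (-8) = 0.6250
  y = (-5 - (2)·0.6250 - (2)·0.0000) / (6) = -1.0417
  z = (7 - (-4)·0.6250 - (-2)·-1.0417) / (9) = 0.8241
Iteration 2:
  x = (-9 - (-2)·-1.0417 - (-3)·0.8241) / (-8) = 1.0764
  y = (-5 - (2)·1.0764 - (2)·0.8241) / (6) = -1.4668
  z = (7 - (-4)·1.0764 - (-2)·-1.4668) / (9) = 0.9302
Residual b − A·x = (-0.5318, -0.2124, 0.0002)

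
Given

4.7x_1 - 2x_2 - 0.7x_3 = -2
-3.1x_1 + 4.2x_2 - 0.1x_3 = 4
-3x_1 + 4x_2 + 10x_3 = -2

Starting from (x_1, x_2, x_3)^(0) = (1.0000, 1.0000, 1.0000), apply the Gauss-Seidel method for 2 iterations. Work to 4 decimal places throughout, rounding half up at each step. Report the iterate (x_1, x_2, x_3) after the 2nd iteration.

Iteration 1:
  x_1 = (-2 - (-2)·1.0000 - (-0.7)·1.0000) / (4.7) = 0.1489
  x_2 = (4 - (-3.1)·0.1489 - (-0.1)·1.0000) / (4.2) = 1.0861
  x_3 = (-2 - (-3)·0.1489 - (4)·1.0861) / (10) = -0.5898
Iteration 2:
  x_1 = (-2 - (-2)·1.0861 - (-0.7)·-0.5898) / (4.7) = -0.0512
  x_2 = (4 - (-3.1)·-0.0512 - (-0.1)·-0.5898) / (4.2) = 0.9005
  x_3 = (-2 - (-3)·-0.0512 - (4)·0.9005) / (10) = -0.5756

(-0.0512, 0.9005, -0.5756)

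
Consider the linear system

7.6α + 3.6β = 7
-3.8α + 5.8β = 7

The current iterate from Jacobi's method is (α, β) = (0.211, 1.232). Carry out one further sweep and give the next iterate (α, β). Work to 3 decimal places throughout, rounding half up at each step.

(0.337, 1.345)

One sweep:
  α = (7 - (3.6)·1.232) / (7.6) = 0.337
  β = (7 - (-3.8)·0.211) / (5.8) = 1.345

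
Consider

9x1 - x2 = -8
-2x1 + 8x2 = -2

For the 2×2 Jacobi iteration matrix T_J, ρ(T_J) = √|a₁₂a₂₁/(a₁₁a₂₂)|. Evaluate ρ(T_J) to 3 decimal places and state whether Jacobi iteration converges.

a₁₂a₂₁/(a₁₁a₂₂) = (-1)·(-2) / ((9)·(8)) = 0.027778
ρ = √|0.027778| = √0.027778 = 0.167
ρ < 1, so Jacobi converges

0.167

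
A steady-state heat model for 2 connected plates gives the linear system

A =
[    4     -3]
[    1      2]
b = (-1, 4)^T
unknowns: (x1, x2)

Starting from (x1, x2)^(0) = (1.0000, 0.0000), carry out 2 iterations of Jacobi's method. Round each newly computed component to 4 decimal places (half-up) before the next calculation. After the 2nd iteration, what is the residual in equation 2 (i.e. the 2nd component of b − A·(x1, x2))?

-1.1250

Iteration 1:
  x1 = (-1 - (-3)·0.0000) / (4) = -0.2500
  x2 = (4 - (1)·1.0000) / (2) = 1.5000
Iteration 2:
  x1 = (-1 - (-3)·1.5000) / (4) = 0.8750
  x2 = (4 - (1)·-0.2500) / (2) = 2.1250
Residual b − A·x = (1.8750, -1.1250)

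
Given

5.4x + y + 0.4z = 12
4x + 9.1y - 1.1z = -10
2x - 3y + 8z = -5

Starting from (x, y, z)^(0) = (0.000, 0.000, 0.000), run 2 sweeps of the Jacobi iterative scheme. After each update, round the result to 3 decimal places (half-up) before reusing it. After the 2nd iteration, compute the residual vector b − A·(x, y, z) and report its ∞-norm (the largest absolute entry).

Iteration 1:
  x = (12 - (1)·0.000 - (0.4)·0.000) / (5.4) = 2.222
  y = (-10 - (4)·0.000 - (-1.1)·0.000) / (9.1) = -1.099
  z = (-5 - (2)·0.000 - (-3)·0.000) / (8) = -0.625
Iteration 2:
  x = (12 - (1)·-1.099 - (0.4)·-0.625) / (5.4) = 2.472
  y = (-10 - (4)·2.222 - (-1.1)·-0.625) / (9.1) = -2.151
  z = (-5 - (2)·2.222 - (-3)·-1.099) / (8) = -1.593
Residual b − A·x = (1.439, -2.066, -3.653); ∞-norm = 3.653

3.653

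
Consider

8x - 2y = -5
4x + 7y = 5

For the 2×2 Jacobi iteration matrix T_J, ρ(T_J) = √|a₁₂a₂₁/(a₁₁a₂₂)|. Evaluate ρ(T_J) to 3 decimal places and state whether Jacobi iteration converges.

a₁₂a₂₁/(a₁₁a₂₂) = (-2)·(4) / ((8)·(7)) = -0.142857
ρ = √|-0.142857| = √0.142857 = 0.378
ρ < 1, so Jacobi converges

0.378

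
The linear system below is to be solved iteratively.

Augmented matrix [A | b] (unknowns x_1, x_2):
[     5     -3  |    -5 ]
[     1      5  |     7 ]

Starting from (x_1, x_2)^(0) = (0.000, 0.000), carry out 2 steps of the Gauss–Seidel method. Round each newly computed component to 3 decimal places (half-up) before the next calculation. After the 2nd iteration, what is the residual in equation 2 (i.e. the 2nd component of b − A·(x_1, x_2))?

0.000

Iteration 1:
  x_1 = (-5 - (-3)·0.000) / (5) = -1.000
  x_2 = (7 - (1)·-1.000) / (5) = 1.600
Iteration 2:
  x_1 = (-5 - (-3)·1.600) / (5) = -0.040
  x_2 = (7 - (1)·-0.040) / (5) = 1.408
Residual b − A·x = (-0.576, 0.000)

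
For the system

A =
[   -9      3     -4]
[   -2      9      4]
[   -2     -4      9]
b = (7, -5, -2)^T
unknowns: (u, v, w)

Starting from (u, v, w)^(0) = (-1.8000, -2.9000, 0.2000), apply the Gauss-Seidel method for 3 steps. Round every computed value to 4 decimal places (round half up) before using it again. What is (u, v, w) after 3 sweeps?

Iteration 1:
  u = (7 - (3)·-2.9000 - (-4)·0.2000) / (-9) = -1.8333
  v = (-5 - (-2)·-1.8333 - (4)·0.2000) / (9) = -1.0518
  w = (-2 - (-2)·-1.8333 - (-4)·-1.0518) / (9) = -1.0971
Iteration 2:
  u = (7 - (3)·-1.0518 - (-4)·-1.0971) / (-9) = -0.6408
  v = (-5 - (-2)·-0.6408 - (4)·-1.0971) / (9) = -0.2104
  w = (-2 - (-2)·-0.6408 - (-4)·-0.2104) / (9) = -0.4581
Iteration 3:
  u = (7 - (3)·-0.2104 - (-4)·-0.4581) / (-9) = -0.6443
  v = (-5 - (-2)·-0.6443 - (4)·-0.4581) / (9) = -0.4951
  w = (-2 - (-2)·-0.6443 - (-4)·-0.4951) / (9) = -0.5854

(-0.6443, -0.4951, -0.5854)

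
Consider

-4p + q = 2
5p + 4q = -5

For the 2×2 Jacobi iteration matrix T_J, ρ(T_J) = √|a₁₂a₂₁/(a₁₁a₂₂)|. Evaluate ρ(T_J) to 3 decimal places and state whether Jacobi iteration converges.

a₁₂a₂₁/(a₁₁a₂₂) = (1)·(5) / ((-4)·(4)) = -0.312500
ρ = √|-0.312500| = √0.312500 = 0.559
ρ < 1, so Jacobi converges

0.559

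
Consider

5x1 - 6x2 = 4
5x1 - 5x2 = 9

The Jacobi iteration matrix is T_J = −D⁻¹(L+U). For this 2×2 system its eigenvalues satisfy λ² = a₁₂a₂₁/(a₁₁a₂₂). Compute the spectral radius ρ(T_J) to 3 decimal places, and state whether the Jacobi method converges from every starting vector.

1.095

a₁₂a₂₁/(a₁₁a₂₂) = (-6)·(5) / ((5)·(-5)) = 1.200000
ρ = √|1.200000| = √1.200000 = 1.095
ρ > 1, so Jacobi diverges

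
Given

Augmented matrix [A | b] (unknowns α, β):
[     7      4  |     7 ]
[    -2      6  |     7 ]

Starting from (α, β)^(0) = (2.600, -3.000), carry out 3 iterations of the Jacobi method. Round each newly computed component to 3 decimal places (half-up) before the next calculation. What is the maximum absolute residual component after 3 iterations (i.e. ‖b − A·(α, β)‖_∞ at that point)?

3.829

Iteration 1:
  α = (7 - (4)·-3.000) / (7) = 2.714
  β = (7 - (-2)·2.600) / (6) = 2.033
Iteration 2:
  α = (7 - (4)·2.033) / (7) = -0.162
  β = (7 - (-2)·2.714) / (6) = 2.071
Iteration 3:
  α = (7 - (4)·2.071) / (7) = -0.183
  β = (7 - (-2)·-0.162) / (6) = 1.113
Residual b − A·x = (3.829, -0.044); ∞-norm = 3.829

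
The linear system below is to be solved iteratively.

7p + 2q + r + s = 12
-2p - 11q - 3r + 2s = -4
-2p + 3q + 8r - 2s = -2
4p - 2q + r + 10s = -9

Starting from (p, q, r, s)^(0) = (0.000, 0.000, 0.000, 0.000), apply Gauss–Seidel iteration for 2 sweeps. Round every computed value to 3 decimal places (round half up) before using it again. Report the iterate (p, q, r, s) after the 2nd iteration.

(1.904, -0.315, -0.054, -1.719)

Iteration 1:
  p = (12 - (2)·0.000 - (1)·0.000 - (1)·0.000) / (7) = 1.714
  q = (-4 - (-2)·1.714 - (-3)·0.000 - (2)·0.000) / (-11) = 0.052
  r = (-2 - (-2)·1.714 - (3)·0.052 - (-2)·0.000) / (8) = 0.159
  s = (-9 - (4)·1.714 - (-2)·0.052 - (1)·0.159) / (10) = -1.591
Iteration 2:
  p = (12 - (2)·0.052 - (1)·0.159 - (1)·-1.591) / (7) = 1.904
  q = (-4 - (-2)·1.904 - (-3)·0.159 - (2)·-1.591) / (-11) = -0.315
  r = (-2 - (-2)·1.904 - (3)·-0.315 - (-2)·-1.591) / (8) = -0.054
  s = (-9 - (4)·1.904 - (-2)·-0.315 - (1)·-0.054) / (10) = -1.719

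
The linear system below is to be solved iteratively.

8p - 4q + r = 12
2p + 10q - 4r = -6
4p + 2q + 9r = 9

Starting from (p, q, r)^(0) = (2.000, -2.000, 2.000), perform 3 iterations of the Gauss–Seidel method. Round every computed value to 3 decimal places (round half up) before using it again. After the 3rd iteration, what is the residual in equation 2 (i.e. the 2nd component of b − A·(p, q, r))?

0.618

Iteration 1:
  p = (12 - (-4)·-2.000 - (1)·2.000) / (8) = 0.250
  q = (-6 - (2)·0.250 - (-4)·2.000) / (10) = 0.150
  r = (9 - (4)·0.250 - (2)·0.150) / (9) = 0.856
Iteration 2:
  p = (12 - (-4)·0.150 - (1)·0.856) / (8) = 1.468
  q = (-6 - (2)·1.468 - (-4)·0.856) / (10) = -0.551
  r = (9 - (4)·1.468 - (2)·-0.551) / (9) = 0.470
Iteration 3:
  p = (12 - (-4)·-0.551 - (1)·0.470) / (8) = 1.166
  q = (-6 - (2)·1.166 - (-4)·0.470) / (10) = -0.645
  r = (9 - (4)·1.166 - (2)·-0.645) / (9) = 0.625
Residual b − A·x = (-0.533, 0.618, 0.001)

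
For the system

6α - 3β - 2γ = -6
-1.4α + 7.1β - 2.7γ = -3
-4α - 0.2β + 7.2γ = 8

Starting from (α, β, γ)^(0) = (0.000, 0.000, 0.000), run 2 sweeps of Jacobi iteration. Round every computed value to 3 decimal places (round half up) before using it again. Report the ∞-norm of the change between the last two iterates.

Iteration 1:
  α = (-6 - (-3)·0.000 - (-2)·0.000) / (6) = -1.000
  β = (-3 - (-1.4)·0.000 - (-2.7)·0.000) / (7.1) = -0.423
  γ = (8 - (-4)·0.000 - (-0.2)·0.000) / (7.2) = 1.111
Iteration 2:
  α = (-6 - (-3)·-0.423 - (-2)·1.111) / (6) = -0.841
  β = (-3 - (-1.4)·-1.000 - (-2.7)·1.111) / (7.1) = -0.197
  γ = (8 - (-4)·-1.000 - (-0.2)·-0.423) / (7.2) = 0.544
Change: (0.159, 0.226, -0.567) → max |·| = 0.567

0.567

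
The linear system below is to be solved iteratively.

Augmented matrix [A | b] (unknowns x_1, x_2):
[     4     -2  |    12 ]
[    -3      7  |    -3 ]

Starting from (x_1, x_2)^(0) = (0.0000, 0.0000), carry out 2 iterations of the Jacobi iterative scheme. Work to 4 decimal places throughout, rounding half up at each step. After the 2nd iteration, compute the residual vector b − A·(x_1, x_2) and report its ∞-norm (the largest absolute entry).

Iteration 1:
  x_1 = (12 - (-2)·0.0000) / (4) = 3.0000
  x_2 = (-3 - (-3)·0.0000) / (7) = -0.4286
Iteration 2:
  x_1 = (12 - (-2)·-0.4286) / (4) = 2.7857
  x_2 = (-3 - (-3)·3.0000) / (7) = 0.8571
Residual b − A·x = (2.5714, -0.6426); ∞-norm = 2.5714

2.5714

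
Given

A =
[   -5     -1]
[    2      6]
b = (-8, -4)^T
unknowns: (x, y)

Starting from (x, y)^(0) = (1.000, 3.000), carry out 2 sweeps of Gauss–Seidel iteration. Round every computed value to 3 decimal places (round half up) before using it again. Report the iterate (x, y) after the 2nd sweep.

(1.800, -1.267)

Iteration 1:
  x = (-8 - (-1)·3.000) / (-5) = 1.000
  y = (-4 - (2)·1.000) / (6) = -1.000
Iteration 2:
  x = (-8 - (-1)·-1.000) / (-5) = 1.800
  y = (-4 - (2)·1.800) / (6) = -1.267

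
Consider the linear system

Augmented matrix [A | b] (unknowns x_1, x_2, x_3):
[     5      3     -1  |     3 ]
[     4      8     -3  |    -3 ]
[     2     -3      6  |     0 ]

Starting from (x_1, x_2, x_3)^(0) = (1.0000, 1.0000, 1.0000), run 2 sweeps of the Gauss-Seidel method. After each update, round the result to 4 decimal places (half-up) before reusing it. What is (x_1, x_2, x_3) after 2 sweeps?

Iteration 1:
  x_1 = (3 - (3)·1.0000 - (-1)·1.0000) / (5) = 0.2000
  x_2 = (-3 - (4)·0.2000 - (-3)·1.0000) / (8) = -0.1000
  x_3 = (0 - (2)·0.2000 - (-3)·-0.1000) / (6) = -0.1167
Iteration 2:
  x_1 = (3 - (3)·-0.1000 - (-1)·-0.1167) / (5) = 0.6367
  x_2 = (-3 - (4)·0.6367 - (-3)·-0.1167) / (8) = -0.7371
  x_3 = (0 - (2)·0.6367 - (-3)·-0.7371) / (6) = -0.5808

(0.6367, -0.7371, -0.5808)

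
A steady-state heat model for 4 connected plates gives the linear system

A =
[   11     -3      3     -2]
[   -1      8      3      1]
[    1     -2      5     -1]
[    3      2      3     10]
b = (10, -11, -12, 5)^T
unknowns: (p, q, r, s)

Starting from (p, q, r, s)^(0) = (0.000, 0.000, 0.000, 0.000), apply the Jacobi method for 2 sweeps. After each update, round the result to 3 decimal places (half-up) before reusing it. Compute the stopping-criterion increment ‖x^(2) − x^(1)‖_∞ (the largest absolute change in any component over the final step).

Iteration 1:
  p = (10 - (-3)·0.000 - (3)·0.000 - (-2)·0.000) / (11) = 0.909
  q = (-11 - (-1)·0.000 - (3)·0.000 - (1)·0.000) / (8) = -1.375
  r = (-12 - (1)·0.000 - (-2)·0.000 - (-1)·0.000) / (5) = -2.400
  s = (5 - (3)·0.000 - (2)·0.000 - (3)·0.000) / (10) = 0.500
Iteration 2:
  p = (10 - (-3)·-1.375 - (3)·-2.400 - (-2)·0.500) / (11) = 1.280
  q = (-11 - (-1)·0.909 - (3)·-2.400 - (1)·0.500) / (8) = -0.424
  r = (-12 - (1)·0.909 - (-2)·-1.375 - (-1)·0.500) / (5) = -3.032
  s = (5 - (3)·0.909 - (2)·-1.375 - (3)·-2.400) / (10) = 1.222
Change: (0.371, 0.951, -0.632, 0.722) → max |·| = 0.951

0.951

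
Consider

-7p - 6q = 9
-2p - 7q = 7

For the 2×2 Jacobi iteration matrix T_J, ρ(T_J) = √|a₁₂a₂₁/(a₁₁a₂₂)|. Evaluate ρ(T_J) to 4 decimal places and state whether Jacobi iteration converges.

a₁₂a₂₁/(a₁₁a₂₂) = (-6)·(-2) / ((-7)·(-7)) = 0.244898
ρ = √|0.244898| = √0.244898 = 0.4949
ρ < 1, so Jacobi converges

0.4949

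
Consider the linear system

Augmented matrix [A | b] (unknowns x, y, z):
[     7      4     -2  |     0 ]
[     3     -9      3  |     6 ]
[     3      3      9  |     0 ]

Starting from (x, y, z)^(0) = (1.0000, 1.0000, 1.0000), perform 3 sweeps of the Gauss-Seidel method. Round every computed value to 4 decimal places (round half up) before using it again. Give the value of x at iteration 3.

Iteration 1:
  x = (0 - (4)·1.0000 - (-2)·1.0000) / (7) = -0.2857
  y = (6 - (3)·-0.2857 - (3)·1.0000) / (-9) = -0.4286
  z = (0 - (3)·-0.2857 - (3)·-0.4286) / (9) = 0.2381
Iteration 2:
  x = (0 - (4)·-0.4286 - (-2)·0.2381) / (7) = 0.3129
  y = (6 - (3)·0.3129 - (3)·0.2381) / (-9) = -0.4830
  z = (0 - (3)·0.3129 - (3)·-0.4830) / (9) = 0.0567
Iteration 3:
  x = (0 - (4)·-0.4830 - (-2)·0.0567) / (7) = 0.2922
  y = (6 - (3)·0.2922 - (3)·0.0567) / (-9) = -0.5504
  z = (0 - (3)·0.2922 - (3)·-0.5504) / (9) = 0.0861

0.2922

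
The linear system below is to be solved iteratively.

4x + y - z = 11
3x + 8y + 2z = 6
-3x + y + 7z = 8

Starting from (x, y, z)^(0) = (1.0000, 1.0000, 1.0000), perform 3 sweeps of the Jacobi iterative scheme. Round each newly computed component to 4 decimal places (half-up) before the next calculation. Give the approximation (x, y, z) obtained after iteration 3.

Iteration 1:
  x = (11 - (1)·1.0000 - (-1)·1.0000) / (4) = 2.7500
  y = (6 - (3)·1.0000 - (2)·1.0000) / (8) = 0.1250
  z = (8 - (-3)·1.0000 - (1)·1.0000) / (7) = 1.4286
Iteration 2:
  x = (11 - (1)·0.1250 - (-1)·1.4286) / (4) = 3.0759
  y = (6 - (3)·2.7500 - (2)·1.4286) / (8) = -0.6384
  z = (8 - (-3)·2.7500 - (1)·0.1250) / (7) = 2.3036
Iteration 3:
  x = (11 - (1)·-0.6384 - (-1)·2.3036) / (4) = 3.4855
  y = (6 - (3)·3.0759 - (2)·2.3036) / (8) = -0.9794
  z = (8 - (-3)·3.0759 - (1)·-0.6384) / (7) = 2.5523

(3.4855, -0.9794, 2.5523)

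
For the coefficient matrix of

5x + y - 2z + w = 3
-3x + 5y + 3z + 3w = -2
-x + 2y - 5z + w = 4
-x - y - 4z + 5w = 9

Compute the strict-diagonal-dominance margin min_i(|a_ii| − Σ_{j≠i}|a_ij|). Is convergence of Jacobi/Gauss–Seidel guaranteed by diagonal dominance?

-4

row 1: |5| − (1+2+1) = 1
row 2: |5| − (3+3+3) = -4
row 3: |-5| − (1+2+1) = 1
row 4: |5| − (1+1+4) = -1
minimum over rows = -4 → not strictly diagonally dominant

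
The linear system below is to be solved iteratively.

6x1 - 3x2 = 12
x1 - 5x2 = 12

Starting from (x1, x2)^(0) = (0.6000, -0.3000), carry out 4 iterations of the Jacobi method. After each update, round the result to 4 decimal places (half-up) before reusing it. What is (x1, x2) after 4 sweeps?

(0.8860, -2.2030)

Iteration 1:
  x1 = (12 - (-3)·-0.3000) / (6) = 1.8500
  x2 = (12 - (1)·0.6000) / (-5) = -2.2800
Iteration 2:
  x1 = (12 - (-3)·-2.2800) / (6) = 0.8600
  x2 = (12 - (1)·1.8500) / (-5) = -2.0300
Iteration 3:
  x1 = (12 - (-3)·-2.0300) / (6) = 0.9850
  x2 = (12 - (1)·0.8600) / (-5) = -2.2280
Iteration 4:
  x1 = (12 - (-3)·-2.2280) / (6) = 0.8860
  x2 = (12 - (1)·0.9850) / (-5) = -2.2030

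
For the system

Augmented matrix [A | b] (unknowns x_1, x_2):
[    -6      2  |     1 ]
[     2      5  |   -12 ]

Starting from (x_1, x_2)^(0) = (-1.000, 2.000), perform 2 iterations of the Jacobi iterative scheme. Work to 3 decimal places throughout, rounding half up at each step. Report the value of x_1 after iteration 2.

-0.833

Iteration 1:
  x_1 = (1 - (2)·2.000) / (-6) = 0.500
  x_2 = (-12 - (2)·-1.000) / (5) = -2.000
Iteration 2:
  x_1 = (1 - (2)·-2.000) / (-6) = -0.833
  x_2 = (-12 - (2)·0.500) / (5) = -2.600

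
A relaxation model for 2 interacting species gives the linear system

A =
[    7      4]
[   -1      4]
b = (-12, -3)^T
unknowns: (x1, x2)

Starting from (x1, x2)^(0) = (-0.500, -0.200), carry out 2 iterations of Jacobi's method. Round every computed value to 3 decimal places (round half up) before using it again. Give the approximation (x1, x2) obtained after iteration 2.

Iteration 1:
  x1 = (-12 - (4)·-0.200) / (7) = -1.600
  x2 = (-3 - (-1)·-0.500) / (4) = -0.875
Iteration 2:
  x1 = (-12 - (4)·-0.875) / (7) = -1.214
  x2 = (-3 - (-1)·-1.600) / (4) = -1.150

(-1.214, -1.150)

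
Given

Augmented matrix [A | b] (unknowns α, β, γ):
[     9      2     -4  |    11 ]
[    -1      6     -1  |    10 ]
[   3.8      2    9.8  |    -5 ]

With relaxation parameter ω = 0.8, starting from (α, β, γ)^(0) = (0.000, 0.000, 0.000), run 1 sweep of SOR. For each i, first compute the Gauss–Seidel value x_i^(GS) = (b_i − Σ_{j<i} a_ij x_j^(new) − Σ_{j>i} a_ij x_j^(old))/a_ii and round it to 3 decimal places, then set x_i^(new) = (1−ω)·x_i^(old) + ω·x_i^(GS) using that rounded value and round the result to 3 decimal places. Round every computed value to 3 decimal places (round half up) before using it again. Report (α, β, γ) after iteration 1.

(0.978, 1.464, -0.950)

Iteration 1:
  α: GS value = (11 - (2)·0.000 - (-4)·0.000) / (9) = 1.222;  α ← (1−ω)·0.000 + ω·1.222 = 0.978
  β: GS value = (10 - (-1)·0.978 - (-1)·0.000) / (6) = 1.830;  β ← (1−ω)·0.000 + ω·1.830 = 1.464
  γ: GS value = (-5 - (3.8)·0.978 - (2)·1.464) / (9.8) = -1.188;  γ ← (1−ω)·0.000 + ω·-1.188 = -0.950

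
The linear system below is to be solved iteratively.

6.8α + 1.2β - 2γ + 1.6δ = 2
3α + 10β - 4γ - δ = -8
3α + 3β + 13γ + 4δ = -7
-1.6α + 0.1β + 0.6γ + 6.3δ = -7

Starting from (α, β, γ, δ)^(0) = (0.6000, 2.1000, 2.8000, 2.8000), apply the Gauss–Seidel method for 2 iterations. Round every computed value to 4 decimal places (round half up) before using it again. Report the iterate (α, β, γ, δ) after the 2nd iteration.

Iteration 1:
  α = (2 - (1.2)·2.1000 - (-2)·2.8000 - (1.6)·2.8000) / (6.8) = 0.0882
  β = (-8 - (3)·0.0882 - (-4)·2.8000 - (-1)·2.8000) / (10) = 0.5735
  γ = (-7 - (3)·0.0882 - (3)·0.5735 - (4)·2.8000) / (13) = -1.5527
  δ = (-7 - (-1.6)·0.0882 - (0.1)·0.5735 - (0.6)·-1.5527) / (6.3) = -0.9499
Iteration 2:
  α = (2 - (1.2)·0.5735 - (-2)·-1.5527 - (1.6)·-0.9499) / (6.8) = -0.0403
  β = (-8 - (3)·-0.0403 - (-4)·-1.5527 - (-1)·-0.9499) / (10) = -1.5040
  γ = (-7 - (3)·-0.0403 - (3)·-1.5040 - (4)·-0.9499) / (13) = 0.1102
  δ = (-7 - (-1.6)·-0.0403 - (0.1)·-1.5040 - (0.6)·0.1102) / (6.3) = -1.1080

(-0.0403, -1.5040, 0.1102, -1.1080)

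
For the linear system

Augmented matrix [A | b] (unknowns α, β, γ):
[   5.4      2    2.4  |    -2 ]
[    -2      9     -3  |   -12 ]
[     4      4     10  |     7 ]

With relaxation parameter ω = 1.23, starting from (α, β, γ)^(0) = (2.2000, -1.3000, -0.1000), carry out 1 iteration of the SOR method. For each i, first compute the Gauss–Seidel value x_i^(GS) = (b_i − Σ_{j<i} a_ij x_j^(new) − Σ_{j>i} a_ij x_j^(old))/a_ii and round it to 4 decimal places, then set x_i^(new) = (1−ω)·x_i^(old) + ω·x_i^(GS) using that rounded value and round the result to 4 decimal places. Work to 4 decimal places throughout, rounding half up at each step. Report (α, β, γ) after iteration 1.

(-0.3146, -1.4680, 1.7610)

Iteration 1:
  α: GS value = (-2 - (2)·-1.3000 - (2.4)·-0.1000) / (5.4) = 0.1556;  α ← (1−ω)·2.2000 + ω·0.1556 = -0.3146
  β: GS value = (-12 - (-2)·-0.3146 - (-3)·-0.1000) / (9) = -1.4366;  β ← (1−ω)·-1.3000 + ω·-1.4366 = -1.4680
  γ: GS value = (7 - (4)·-0.3146 - (4)·-1.4680) / (10) = 1.4130;  γ ← (1−ω)·-0.1000 + ω·1.4130 = 1.7610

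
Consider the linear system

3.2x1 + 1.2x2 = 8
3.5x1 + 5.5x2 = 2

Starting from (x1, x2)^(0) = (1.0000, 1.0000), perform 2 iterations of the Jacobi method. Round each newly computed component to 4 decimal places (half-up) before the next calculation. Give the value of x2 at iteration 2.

-0.9886

Iteration 1:
  x1 = (8 - (1.2)·1.0000) / (3.2) = 2.1250
  x2 = (2 - (3.5)·1.0000) / (5.5) = -0.2727
Iteration 2:
  x1 = (8 - (1.2)·-0.2727) / (3.2) = 2.6023
  x2 = (2 - (3.5)·2.1250) / (5.5) = -0.9886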